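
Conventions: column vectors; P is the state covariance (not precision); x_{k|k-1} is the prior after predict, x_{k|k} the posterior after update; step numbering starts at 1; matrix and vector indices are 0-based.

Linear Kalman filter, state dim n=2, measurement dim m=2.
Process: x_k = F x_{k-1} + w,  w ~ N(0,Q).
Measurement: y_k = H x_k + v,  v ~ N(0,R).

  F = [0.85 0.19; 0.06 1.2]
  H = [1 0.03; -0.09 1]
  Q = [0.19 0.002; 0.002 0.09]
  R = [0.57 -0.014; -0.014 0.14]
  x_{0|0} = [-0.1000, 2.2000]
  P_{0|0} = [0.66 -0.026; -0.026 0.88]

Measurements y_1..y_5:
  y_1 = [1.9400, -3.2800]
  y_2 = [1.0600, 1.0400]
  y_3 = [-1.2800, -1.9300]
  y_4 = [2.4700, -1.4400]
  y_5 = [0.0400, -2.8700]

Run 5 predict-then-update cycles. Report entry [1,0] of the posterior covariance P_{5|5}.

P_post[1,0] = 0.0209

step 1: x^-=[0.3330, 2.6340]  P^-=[0.6902 0.2095; 0.2095 1.3558]  S=[1.2740 0.1735; 0.1735 1.4637]  K=[0.5417 0.0365; 0.0732 0.9047]  nu=[1.5280, -5.8840]  x^+=[0.9462, -2.5777]  P^+=[0.3075 0.0252; 0.0252 0.1279]
step 2: x^-=[0.3145, -3.0365]  P^-=[0.4249 0.0728; 0.0728 0.2789]  S=[0.9996 0.0288; 0.0288 0.4093]  K=[0.4257 0.0546; 0.0622 0.6611]  nu=[0.8366, 4.1048]  x^+=[0.8948, -0.2706]  P^+=[0.2412 0.0234; 0.0234 0.0938]
step 3: x^-=[0.7092, -0.2710]  P^-=[0.3752 0.0598; 0.0598 0.2293]  S=[0.9490 0.0188; 0.0188 0.3616]  K=[0.3962 0.0515; 0.0581 0.6163]  nu=[-1.9810, -1.5952]  x^+=[-0.1579, -1.3691]  P^+=[0.2245 0.0219; 0.0219 0.0874]
step 4: x^-=[-0.3944, -1.6525]  P^-=[0.3624 0.0559; 0.0559 0.2199]  S=[0.9360 0.0158; 0.0158 0.3527]  K=[0.3882 0.0488; 0.0566 0.6065]  nu=[2.9139, 0.1770]  x^+=[0.7454, -1.3802]  P^+=[0.2199 0.0212; 0.0212 0.0860]
step 5: x^-=[0.3713, -1.6115]  P^-=[0.3589 0.0547; 0.0547 0.2177]  S=[0.9323 0.0148; 0.0148 0.3508]  K=[0.3859 0.0476; 0.0561 0.6043]  nu=[-0.2830, -1.2250]  x^+=[0.2039, -2.3677]  P^+=[0.2187 0.0209; 0.0209 0.0857]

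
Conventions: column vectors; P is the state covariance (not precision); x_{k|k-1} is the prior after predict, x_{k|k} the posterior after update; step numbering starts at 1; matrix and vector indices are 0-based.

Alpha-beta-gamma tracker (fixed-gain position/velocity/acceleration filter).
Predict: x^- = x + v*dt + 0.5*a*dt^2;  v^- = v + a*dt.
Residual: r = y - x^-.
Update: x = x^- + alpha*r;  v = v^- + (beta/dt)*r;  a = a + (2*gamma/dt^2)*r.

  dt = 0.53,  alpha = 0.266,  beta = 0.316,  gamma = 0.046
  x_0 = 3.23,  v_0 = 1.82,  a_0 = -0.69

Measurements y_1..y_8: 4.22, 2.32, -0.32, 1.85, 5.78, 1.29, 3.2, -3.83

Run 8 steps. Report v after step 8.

step 1: x_pred=4.0977  r=0.1223  x^+=4.1302  v^+=1.5272  a^+=-0.6499
step 2: x_pred=4.8484  r=-2.5284  x^+=4.1758  v^+=-0.3247  a^+=-1.4780
step 3: x_pred=3.7961  r=-4.1161  x^+=2.7012  v^+=-3.5622  a^+=-2.8261
step 4: x_pred=0.4163  r=1.4337  x^+=0.7977  v^+=-4.2053  a^+=-2.3566
step 5: x_pred=-1.7621  r=7.5421  x^+=0.2441  v^+=-0.9575  a^+=0.1136
step 6: x_pred=-0.2474  r=1.5374  x^+=0.1615  v^+=0.0194  a^+=0.6171
step 7: x_pred=0.2585  r=2.9415  x^+=1.0409  v^+=2.1003  a^+=1.5805
step 8: x_pred=2.3760  r=-6.2060  x^+=0.7252  v^+=-0.7623  a^+=-0.4521

v_post = -0.7623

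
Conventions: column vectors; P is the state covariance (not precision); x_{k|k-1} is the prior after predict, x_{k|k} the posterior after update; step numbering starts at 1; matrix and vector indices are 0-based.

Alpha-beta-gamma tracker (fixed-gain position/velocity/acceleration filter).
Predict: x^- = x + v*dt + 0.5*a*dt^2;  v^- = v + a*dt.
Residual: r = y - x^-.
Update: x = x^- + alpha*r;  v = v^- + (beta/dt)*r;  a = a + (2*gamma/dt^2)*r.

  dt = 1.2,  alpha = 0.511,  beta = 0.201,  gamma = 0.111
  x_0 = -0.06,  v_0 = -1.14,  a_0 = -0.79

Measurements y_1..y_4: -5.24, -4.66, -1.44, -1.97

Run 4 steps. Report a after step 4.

a_post = 1.8141

step 1: x_pred=-1.9968  r=-3.2432  x^+=-3.6541  v^+=-2.6312  a^+=-1.2900
step 2: x_pred=-7.7404  r=3.0804  x^+=-6.1663  v^+=-3.6633  a^+=-0.8151
step 3: x_pred=-11.1491  r=9.7091  x^+=-6.1877  v^+=-3.0151  a^+=0.6817
step 4: x_pred=-9.3151  r=7.3451  x^+=-5.5617  v^+=-0.9668  a^+=1.8141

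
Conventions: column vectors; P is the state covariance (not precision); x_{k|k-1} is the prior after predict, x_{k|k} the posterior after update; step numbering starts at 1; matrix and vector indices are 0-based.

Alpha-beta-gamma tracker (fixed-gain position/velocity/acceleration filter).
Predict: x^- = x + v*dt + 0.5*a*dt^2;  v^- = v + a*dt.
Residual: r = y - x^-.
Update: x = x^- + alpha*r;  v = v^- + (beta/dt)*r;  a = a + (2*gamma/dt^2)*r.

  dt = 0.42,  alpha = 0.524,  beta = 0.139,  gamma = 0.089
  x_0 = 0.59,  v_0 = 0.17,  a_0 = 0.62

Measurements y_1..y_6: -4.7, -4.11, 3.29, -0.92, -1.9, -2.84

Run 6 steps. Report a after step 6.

step 1: x_pred=0.7161  r=-5.4161  x^+=-2.1219  v^+=-1.3621  a^+=-4.8452
step 2: x_pred=-3.1214  r=-0.9886  x^+=-3.6394  v^+=-3.7242  a^+=-5.8428
step 3: x_pred=-5.7189  r=9.0089  x^+=-0.9982  v^+=-3.1967  a^+=3.2478
step 4: x_pred=-2.0544  r=1.1344  x^+=-1.4600  v^+=-1.4572  a^+=4.3925
step 5: x_pred=-1.6846  r=-0.2154  x^+=-1.7975  v^+=0.3164  a^+=4.1751
step 6: x_pred=-1.2963  r=-1.5437  x^+=-2.1052  v^+=1.5591  a^+=2.6175

a_post = 2.6175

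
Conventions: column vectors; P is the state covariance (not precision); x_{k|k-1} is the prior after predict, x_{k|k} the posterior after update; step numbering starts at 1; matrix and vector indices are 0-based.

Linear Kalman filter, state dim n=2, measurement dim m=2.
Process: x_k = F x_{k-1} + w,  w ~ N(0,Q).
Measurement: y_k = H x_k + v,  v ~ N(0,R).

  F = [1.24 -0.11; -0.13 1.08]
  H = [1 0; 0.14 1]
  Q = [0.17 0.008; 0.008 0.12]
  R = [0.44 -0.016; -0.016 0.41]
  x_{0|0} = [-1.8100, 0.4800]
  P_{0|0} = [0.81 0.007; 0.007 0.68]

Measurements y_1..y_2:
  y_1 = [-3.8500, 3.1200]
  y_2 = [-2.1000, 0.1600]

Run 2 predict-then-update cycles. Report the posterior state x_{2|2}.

x_post = [-3.0219, 1.7943]

step 1: x^-=[-2.2972, 0.7537]  P^-=[1.4218 -0.1939; -0.1939 0.9249]  S=[1.8618 -0.0108; -0.0108 1.3085]  K=[0.7637 0.0103; -0.1002 0.6853]  nu=[-1.5528, 2.6879]  x^+=[-3.4555, 2.7512]  P^+=[0.3359 -0.0550; -0.0550 0.2903]
step 2: x^-=[-4.5875, 3.4205]  P^-=[0.7050 -0.1551; -0.1551 0.4797]  S=[1.1450 -0.0724; -0.0724 0.8601]  K=[0.6148 -0.0138; -0.1023 0.5239]  nu=[2.4875, -2.6182]  x^+=[-3.0219, 1.7943]  P^+=[0.2707 -0.0534; -0.0534 0.2239]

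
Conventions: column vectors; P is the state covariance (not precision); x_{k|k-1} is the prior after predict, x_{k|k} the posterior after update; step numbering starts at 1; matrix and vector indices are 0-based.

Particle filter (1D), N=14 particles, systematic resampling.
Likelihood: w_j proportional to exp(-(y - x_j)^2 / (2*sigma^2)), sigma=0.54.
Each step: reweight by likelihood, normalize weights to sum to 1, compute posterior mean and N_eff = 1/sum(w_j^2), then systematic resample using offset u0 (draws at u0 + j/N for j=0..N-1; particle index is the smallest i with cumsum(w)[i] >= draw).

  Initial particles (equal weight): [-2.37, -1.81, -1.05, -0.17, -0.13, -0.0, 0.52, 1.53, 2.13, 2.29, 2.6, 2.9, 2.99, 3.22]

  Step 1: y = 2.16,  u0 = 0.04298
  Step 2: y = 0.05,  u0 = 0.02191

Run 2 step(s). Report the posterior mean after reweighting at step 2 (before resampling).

step 1: w=[0.0000, 0.0000, 0.0000, 0.0000, 0.0000, 0.0001, 0.0025, 0.1251, 0.2467, 0.2400, 0.1773, 0.0966, 0.0758, 0.0360]  mean=2.3512  Neff=5.4978  idx=[7, 7, 8, 8, 8, 9, 9, 9, 10, 10, 10, 11, 12, 13]
step 2: w=[0.4756, 0.4756, 0.0122, 0.0122, 0.0122, 0.0037, 0.0037, 0.0037, 0.0003, 0.0003, 0.0003, 0.0000, 0.0000, 0.0000]  mean=1.5615  Neff=2.2077  idx=[0, 0, 0, 0, 0, 0, 0, 1, 1, 1, 1, 1, 1, 1]

post_mean = 1.5615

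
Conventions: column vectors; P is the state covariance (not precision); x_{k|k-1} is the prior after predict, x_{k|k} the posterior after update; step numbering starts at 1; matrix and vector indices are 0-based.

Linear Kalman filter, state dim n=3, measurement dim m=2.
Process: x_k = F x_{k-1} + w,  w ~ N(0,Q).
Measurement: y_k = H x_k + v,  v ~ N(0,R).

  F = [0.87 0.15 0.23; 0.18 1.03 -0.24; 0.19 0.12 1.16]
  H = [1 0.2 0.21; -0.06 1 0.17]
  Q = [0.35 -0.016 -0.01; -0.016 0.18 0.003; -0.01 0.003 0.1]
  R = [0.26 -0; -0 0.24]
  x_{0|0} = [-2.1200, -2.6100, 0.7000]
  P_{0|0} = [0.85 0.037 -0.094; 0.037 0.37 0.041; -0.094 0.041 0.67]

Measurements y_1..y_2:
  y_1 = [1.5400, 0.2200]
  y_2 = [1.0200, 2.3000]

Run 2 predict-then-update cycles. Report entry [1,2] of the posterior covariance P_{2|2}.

P_post[1,2] = -0.2583

step 1: x^-=[-2.0749, -3.2379, 0.0960]  P^-=[1.0120 0.1954 0.2301; 0.1954 0.6402 -0.0682; 0.2301 -0.0682 1.0092]  S=[1.5112 0.3160; 0.3160 0.8617]  K=[0.7422 -0.0705; 0.0594 0.6941; 0.2835 -0.0001]  nu=[4.2423, 3.3171]  x^+=[0.8401, -0.6833, 1.2985]  P^+=[0.2082 0.0094 -0.0816; 0.0094 0.1936 -0.1558; -0.0816 -0.1558 0.8878]
step 2: x^-=[0.9271, -0.8643, 1.5839]  P^-=[0.5180 -0.0114 0.1487; -0.0114 0.5309 -0.4061; 0.1487 -0.4061 1.2260]  S=[0.8771 0.0319; 0.0319 0.6685]  K=[0.6256 -0.0556; -0.0144 0.6927; 0.3824 -0.3273]  nu=[-0.0669, 2.9506]  x^+=[0.7211, 1.1804, 0.5928]  P^+=[0.1749 0.0084 -0.0661; 0.0084 0.2107 -0.2583; -0.0661 -0.2583 1.0341]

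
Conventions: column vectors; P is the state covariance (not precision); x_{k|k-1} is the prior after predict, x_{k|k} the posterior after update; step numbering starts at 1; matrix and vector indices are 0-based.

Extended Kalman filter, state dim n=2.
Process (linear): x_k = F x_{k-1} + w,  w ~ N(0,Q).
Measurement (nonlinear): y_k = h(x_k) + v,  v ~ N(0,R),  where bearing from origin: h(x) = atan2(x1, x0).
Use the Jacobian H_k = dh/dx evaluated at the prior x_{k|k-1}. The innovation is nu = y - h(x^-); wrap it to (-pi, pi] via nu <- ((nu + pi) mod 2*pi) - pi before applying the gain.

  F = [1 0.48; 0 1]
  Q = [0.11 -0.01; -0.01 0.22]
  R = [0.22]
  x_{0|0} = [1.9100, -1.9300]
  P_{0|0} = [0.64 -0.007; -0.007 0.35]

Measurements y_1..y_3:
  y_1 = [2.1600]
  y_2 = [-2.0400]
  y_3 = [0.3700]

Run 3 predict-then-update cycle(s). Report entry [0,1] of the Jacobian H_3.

H_jac[0,1] = -0.1392

step 1: x^-=[0.9836, -1.9300]  P^-=[0.8239 0.1510; 0.1510 0.5700]  H_jac=[0.4113 0.2096]  S=[0.4105]  K=[0.9027; 0.4424]  nu=[-3.0237]  x^+=[-1.7460, -3.2677]  P^+=[0.4894 -0.0129; -0.0129 0.4897]
step 2: x^-=[-3.3144, -3.2677]  P^-=[0.6998 0.2121; 0.2121 0.7097]  H_jac=[0.1508 -0.1530]  S=[0.2427]  K=[0.3012; -0.3155]  nu=[0.3233]  x^+=[-3.2171, -3.3697]  P^+=[0.6778 0.2352; 0.2352 0.6855]
step 3: x^-=[-4.8345, -3.3697]  P^-=[1.1715 0.5542; 0.5542 0.9055]  H_jac=[0.0970 -0.1392]  S=[0.2336]  K=[0.1563; -0.3094]  nu=[2.9029]  x^+=[-4.3807, -4.2679]  P^+=[1.1658 0.5655; 0.5655 0.8831]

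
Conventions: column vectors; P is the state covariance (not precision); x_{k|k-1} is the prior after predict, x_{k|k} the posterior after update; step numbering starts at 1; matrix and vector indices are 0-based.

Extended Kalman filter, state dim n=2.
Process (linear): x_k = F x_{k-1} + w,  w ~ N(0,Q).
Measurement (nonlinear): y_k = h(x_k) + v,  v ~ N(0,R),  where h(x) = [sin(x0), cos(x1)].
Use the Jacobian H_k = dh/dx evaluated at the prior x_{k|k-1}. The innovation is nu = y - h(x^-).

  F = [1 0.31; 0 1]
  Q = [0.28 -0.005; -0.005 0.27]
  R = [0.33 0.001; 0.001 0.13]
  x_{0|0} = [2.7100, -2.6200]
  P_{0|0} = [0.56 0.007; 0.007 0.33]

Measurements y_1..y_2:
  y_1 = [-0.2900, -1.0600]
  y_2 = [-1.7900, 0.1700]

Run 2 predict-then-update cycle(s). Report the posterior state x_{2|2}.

x_post = [3.8158, -1.5535]

step 1: x^-=[1.8978, -2.6200]  P^-=[0.8761 0.1043; 0.1043 0.6000]  H_jac=[-0.3212 0.0000; 0.0000 0.4983]  S=[0.4204 -0.0157; -0.0157 0.2790]  K=[-0.6638 0.1490; -0.0398 1.0695]  nu=[-1.2370, -0.1930]  x^+=[2.6902, -2.7772]  P^+=[0.6815 0.0375; 0.0375 0.2789]
step 2: x^-=[1.8293, -2.7772]  P^-=[1.0116 0.1190; 0.1190 0.5489]  H_jac=[-0.2556 0.0000; 0.0000 0.3564]  S=[0.3961 -0.0098; -0.0098 0.1997]  K=[-0.6483 0.1804; -0.0525 0.9770]  nu=[-2.7568, 1.1043]  x^+=[3.8158, -1.5535]  P^+=[0.8363 0.0640; 0.0640 0.3562]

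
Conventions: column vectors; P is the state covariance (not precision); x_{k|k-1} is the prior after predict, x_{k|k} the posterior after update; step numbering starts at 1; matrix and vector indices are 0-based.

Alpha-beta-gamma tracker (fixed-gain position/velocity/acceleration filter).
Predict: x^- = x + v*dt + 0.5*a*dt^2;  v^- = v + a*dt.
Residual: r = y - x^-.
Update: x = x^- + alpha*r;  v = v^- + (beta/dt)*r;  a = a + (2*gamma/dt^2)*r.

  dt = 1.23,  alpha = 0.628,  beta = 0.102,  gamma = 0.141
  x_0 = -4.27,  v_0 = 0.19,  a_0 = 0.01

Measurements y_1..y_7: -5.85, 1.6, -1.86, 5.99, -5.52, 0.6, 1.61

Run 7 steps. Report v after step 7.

step 1: x_pred=-4.0287  r=-1.8213  x^+=-5.1725  v^+=0.0513  a^+=-0.3295
step 2: x_pred=-5.3587  r=6.9587  x^+=-0.9886  v^+=0.2231  a^+=0.9676
step 3: x_pred=0.0177  r=-1.8777  x^+=-1.1615  v^+=1.2575  a^+=0.6176
step 4: x_pred=0.8524  r=5.1376  x^+=4.0788  v^+=2.4432  a^+=1.5752
step 5: x_pred=8.2755  r=-13.7955  x^+=-0.3881  v^+=3.2367  a^+=-0.9962
step 6: x_pred=2.8395  r=-2.2395  x^+=1.4331  v^+=1.8256  a^+=-1.4137
step 7: x_pred=2.6093  r=-0.9993  x^+=1.9817  v^+=0.0040  a^+=-1.5999

v_post = 0.0040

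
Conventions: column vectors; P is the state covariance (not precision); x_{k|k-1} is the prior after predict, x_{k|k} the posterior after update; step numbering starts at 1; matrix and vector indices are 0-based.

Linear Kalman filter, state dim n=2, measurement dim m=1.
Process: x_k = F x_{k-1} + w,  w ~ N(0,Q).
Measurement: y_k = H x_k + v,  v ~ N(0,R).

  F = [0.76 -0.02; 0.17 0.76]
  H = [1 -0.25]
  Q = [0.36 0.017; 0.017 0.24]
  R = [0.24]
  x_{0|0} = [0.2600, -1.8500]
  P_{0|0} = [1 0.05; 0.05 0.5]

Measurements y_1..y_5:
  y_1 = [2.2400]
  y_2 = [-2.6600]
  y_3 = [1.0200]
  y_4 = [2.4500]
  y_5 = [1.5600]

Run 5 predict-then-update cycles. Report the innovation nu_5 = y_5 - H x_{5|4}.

step 1: x^-=[0.2346, -1.3618]  P^-=[0.9363 0.1673; 0.1673 0.5706]  S=[1.1283]  K=[0.7928; 0.0219]  nu=[1.6650]  x^+=[1.5545, -1.3254]  P^+=[0.2272 0.1478; 0.1478 0.5701]
step 2: x^-=[1.2079, -0.7431]  P^-=[0.4870 0.1225; 0.1225 0.6140]  S=[0.7041]  K=[0.6481; -0.0440]  nu=[-4.0537]  x^+=[-1.4194, -0.5647]  P^+=[0.1912 0.1426; 0.1426 0.6127]
step 3: x^-=[-1.0674, -0.6705]  P^-=[0.4663 0.1143; 0.1143 0.6363]  S=[0.6890]  K=[0.6354; -0.0650]  nu=[1.9198]  x^+=[0.1524, -0.7953]  P^+=[0.1882 0.1427; 0.1427 0.6333]
step 4: x^-=[0.1317, -0.5785]  P^-=[0.4646 0.1136; 0.1136 0.6481]  S=[0.6883]  K=[0.6337; -0.0703]  nu=[2.1736]  x^+=[1.5093, -0.7313]  P^+=[0.1882 0.1443; 0.1443 0.6447]
step 5: x^-=[1.1617, -0.2992]  P^-=[0.4646 0.1144; 0.1144 0.6551]  S=[0.6883]  K=[0.6334; -0.0718]  nu=[0.3235]  x^+=[1.3666, -0.3225]  P^+=[0.1884 0.1457; 0.1457 0.6516]

innov = [0.3235]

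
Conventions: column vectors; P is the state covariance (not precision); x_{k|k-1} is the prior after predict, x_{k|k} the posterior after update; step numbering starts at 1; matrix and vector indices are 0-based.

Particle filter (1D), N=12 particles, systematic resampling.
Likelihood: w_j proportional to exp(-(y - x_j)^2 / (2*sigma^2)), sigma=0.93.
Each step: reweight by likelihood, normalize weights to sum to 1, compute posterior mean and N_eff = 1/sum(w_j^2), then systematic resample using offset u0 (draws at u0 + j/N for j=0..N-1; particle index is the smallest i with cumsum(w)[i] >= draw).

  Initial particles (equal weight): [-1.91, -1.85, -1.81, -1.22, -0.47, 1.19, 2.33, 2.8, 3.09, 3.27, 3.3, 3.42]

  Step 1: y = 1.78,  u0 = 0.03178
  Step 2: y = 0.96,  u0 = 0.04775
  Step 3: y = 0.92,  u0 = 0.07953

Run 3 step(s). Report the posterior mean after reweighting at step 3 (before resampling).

step 1: w=[0.0001, 0.0001, 0.0002, 0.0016, 0.0158, 0.2414, 0.2478, 0.1618, 0.1094, 0.0818, 0.0776, 0.0623]  mean=2.3823  Neff=5.7253  idx=[5, 5, 5, 6, 6, 6, 7, 7, 8, 9, 10, 11]
step 2: w=[0.2206, 0.2206, 0.2206, 0.0769, 0.0769, 0.0769, 0.0321, 0.0321, 0.0165, 0.0104, 0.0096, 0.0069]  mean=1.6449  Neff=6.0134  idx=[0, 0, 0, 1, 1, 2, 2, 2, 3, 4, 5, 8]
step 3: w=[0.1104, 0.1104, 0.1104, 0.1104, 0.1104, 0.1104, 0.1104, 0.1104, 0.0365, 0.0365, 0.0365, 0.0076]  mean=1.3291  Neff=9.8512  idx=[0, 1, 2, 2, 3, 4, 5, 6, 6, 7, 8, 11]

post_mean = 1.3291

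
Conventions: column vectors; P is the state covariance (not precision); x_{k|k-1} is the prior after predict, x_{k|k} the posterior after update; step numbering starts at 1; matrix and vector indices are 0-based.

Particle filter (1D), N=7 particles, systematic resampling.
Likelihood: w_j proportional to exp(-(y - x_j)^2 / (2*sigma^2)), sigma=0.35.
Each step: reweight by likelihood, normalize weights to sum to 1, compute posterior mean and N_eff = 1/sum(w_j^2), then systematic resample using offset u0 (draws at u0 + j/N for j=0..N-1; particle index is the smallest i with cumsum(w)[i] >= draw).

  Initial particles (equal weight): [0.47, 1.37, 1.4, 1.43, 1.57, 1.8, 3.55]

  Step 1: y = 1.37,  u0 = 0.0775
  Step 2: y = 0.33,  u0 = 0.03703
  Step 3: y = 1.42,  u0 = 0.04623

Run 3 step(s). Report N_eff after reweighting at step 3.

step 1: w=[0.0085, 0.2305, 0.2297, 0.2272, 0.1958, 0.1084, 0.0000]  mean=1.4687  Neff=4.8157  idx=[1, 1, 2, 3, 3, 4, 5]
step 2: w=[0.2425, 0.2425, 0.1873, 0.1436, 0.1436, 0.0377, 0.0030]  mean=1.4017  Neff=5.1202  idx=[0, 0, 1, 1, 2, 3, 4]
step 3: w=[0.1423, 0.1423, 0.1423, 0.1423, 0.1435, 0.1437, 0.1437]  mean=1.3915  Neff=6.9998  idx=[0, 1, 2, 3, 4, 5, 6]

N_eff = 6.9998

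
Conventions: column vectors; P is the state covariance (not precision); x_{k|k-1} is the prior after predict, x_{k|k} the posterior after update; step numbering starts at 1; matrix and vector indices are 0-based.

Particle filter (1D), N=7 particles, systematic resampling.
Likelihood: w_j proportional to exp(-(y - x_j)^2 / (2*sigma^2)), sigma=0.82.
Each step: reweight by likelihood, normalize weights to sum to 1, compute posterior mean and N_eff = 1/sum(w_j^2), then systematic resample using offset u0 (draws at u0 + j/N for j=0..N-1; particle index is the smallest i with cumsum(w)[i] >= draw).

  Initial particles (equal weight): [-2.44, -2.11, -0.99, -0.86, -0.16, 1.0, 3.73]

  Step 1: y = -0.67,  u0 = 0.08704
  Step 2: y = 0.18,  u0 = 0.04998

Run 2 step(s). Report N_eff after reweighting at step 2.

step 1: w=[0.0308, 0.0677, 0.2931, 0.3079, 0.2607, 0.0398, 0.0000]  mean=-0.7749  Neff=3.9089  idx=[1, 2, 2, 3, 3, 4, 4]
step 2: w=[0.0058, 0.1040, 0.1040, 0.1288, 0.1288, 0.2642, 0.2642]  mean=-0.5244  Neff=5.1415  idx=[1, 2, 3, 5, 5, 6, 6]

N_eff = 5.1415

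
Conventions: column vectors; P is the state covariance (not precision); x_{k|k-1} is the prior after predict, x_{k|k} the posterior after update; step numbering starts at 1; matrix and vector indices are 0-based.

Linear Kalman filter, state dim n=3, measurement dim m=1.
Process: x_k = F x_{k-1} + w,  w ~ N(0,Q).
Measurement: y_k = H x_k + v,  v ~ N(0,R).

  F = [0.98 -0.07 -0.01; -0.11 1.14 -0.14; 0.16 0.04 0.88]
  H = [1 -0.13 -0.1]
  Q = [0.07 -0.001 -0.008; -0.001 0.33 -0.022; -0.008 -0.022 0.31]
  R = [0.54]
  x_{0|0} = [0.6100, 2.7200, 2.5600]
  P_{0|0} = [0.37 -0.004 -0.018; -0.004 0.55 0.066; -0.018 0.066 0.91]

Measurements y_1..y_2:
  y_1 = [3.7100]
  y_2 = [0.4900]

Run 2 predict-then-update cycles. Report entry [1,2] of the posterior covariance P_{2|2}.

P_post[1,2] = -0.1825

step 1: x^-=[0.3818, 2.6753, 2.4592]  P^-=[0.4291 -0.0857 0.0208; -0.0857 1.0465 -0.0483; 0.0208 -0.0483 1.0246]  S=[1.0139]  K=[0.4322; -0.2139; -0.0744]  nu=[3.9219]  x^+=[2.0767, 1.8364, 2.1675]  P^+=[0.2398 0.0081 0.0534; 0.0081 1.0001 -0.0644; 0.0534 -0.0644 1.0190]
step 2: x^-=[1.8850, 1.5616, 2.3131]  P^-=[0.3030 -0.1033 0.0680; -0.1033 1.6728 -0.1753; 0.0680 -0.1753 1.1174]  S=[0.8912]  K=[0.3475; -0.3403; -0.0235]  nu=[-0.9606]  x^+=[1.5512, 1.8885, 2.3357]  P^+=[0.1954 0.0021 0.0753; 0.0021 1.5696 -0.1825; 0.0753 -0.1825 1.1169]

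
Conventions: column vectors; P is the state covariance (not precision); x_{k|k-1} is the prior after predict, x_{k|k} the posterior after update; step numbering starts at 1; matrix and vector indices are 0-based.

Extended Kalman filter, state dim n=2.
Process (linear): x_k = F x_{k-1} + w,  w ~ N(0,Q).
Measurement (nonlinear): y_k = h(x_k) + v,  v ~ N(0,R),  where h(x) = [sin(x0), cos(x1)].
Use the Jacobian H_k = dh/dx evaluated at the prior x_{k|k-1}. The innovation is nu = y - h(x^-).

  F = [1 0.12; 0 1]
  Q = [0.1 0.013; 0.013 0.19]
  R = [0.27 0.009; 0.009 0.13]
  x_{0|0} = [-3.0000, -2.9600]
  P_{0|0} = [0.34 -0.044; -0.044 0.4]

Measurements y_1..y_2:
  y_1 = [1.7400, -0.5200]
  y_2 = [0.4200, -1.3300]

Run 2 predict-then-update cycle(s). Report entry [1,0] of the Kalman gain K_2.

K[1,0] = -0.0528

step 1: x^-=[-3.3552, -2.9600]  P^-=[0.4352 0.0170; 0.0170 0.5900]  H_jac=[-0.9773 0.0000; 0.0000 0.1806]  S=[0.6856 0.0060; 0.0060 0.1492]  K=[-0.6207 0.0455; -0.0305 0.7152]  nu=[1.5280, 0.4636]  x^+=[-4.2825, -2.6751]  P^+=[0.1711 0.0018; 0.0018 0.5133]
step 2: x^-=[-4.6036, -2.6751]  P^-=[0.2789 0.0764; 0.0764 0.7033]  H_jac=[-0.1086 0.0000; 0.0000 0.4498]  S=[0.2733 0.0053; 0.0053 0.2723]  K=[-0.1133 0.1285; -0.0528 1.1628]  nu=[-0.5741, -0.4369]  x^+=[-4.5946, -3.1527]  P^+=[0.2711 0.0349; 0.0349 0.3350]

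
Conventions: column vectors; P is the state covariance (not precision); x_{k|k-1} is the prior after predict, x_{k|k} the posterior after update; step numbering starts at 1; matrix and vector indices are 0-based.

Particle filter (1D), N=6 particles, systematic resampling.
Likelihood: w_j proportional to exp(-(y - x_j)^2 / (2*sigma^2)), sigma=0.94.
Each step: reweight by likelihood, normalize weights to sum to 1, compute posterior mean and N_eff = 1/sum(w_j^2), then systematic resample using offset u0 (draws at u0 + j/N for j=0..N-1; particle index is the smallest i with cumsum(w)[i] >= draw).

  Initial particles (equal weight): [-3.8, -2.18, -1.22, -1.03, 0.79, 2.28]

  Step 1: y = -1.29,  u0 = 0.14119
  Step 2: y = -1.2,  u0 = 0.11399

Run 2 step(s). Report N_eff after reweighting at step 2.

step 1: w=[0.0104, 0.2354, 0.3674, 0.3546, 0.0319, 0.0003]  mean=-1.3405  Neff=3.1516  idx=[1, 2, 2, 3, 3, 4]
step 2: w=[0.1248, 0.2148, 0.2148, 0.2114, 0.2114, 0.0229]  mean=-1.2135  Neff=5.0572  idx=[0, 1, 2, 3, 4, 4]

N_eff = 5.0572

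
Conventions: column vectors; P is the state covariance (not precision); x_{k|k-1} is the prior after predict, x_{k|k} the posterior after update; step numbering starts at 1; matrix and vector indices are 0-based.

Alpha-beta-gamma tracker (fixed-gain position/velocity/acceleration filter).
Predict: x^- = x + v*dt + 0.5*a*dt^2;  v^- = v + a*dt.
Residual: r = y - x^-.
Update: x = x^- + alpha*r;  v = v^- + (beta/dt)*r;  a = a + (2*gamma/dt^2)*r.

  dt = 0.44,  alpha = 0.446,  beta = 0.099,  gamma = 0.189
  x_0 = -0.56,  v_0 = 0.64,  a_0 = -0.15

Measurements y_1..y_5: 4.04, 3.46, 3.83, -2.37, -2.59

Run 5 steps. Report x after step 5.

x_post = 1.9928

step 1: x_pred=-0.2929  r=4.3329  x^+=1.6396  v^+=1.5489  a^+=8.3099
step 2: x_pred=3.1255  r=0.3345  x^+=3.2747  v^+=5.2805  a^+=8.9631
step 3: x_pred=6.4657  r=-2.6357  x^+=5.2902  v^+=8.6313  a^+=3.8168
step 4: x_pred=9.4574  r=-11.8274  x^+=4.1824  v^+=7.6495  a^+=-19.2760
step 5: x_pred=5.6823  r=-8.2723  x^+=1.9928  v^+=-2.6932  a^+=-35.4274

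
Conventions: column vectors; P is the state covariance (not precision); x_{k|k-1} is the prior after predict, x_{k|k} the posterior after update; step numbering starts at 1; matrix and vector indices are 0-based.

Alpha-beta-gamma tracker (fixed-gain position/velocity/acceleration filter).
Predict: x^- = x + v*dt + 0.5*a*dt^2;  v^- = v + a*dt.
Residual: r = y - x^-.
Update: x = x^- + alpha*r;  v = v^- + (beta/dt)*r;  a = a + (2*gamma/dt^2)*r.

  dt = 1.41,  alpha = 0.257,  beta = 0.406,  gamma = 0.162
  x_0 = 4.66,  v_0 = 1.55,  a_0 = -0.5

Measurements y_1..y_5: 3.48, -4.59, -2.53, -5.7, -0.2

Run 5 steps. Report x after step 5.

step 1: x_pred=6.3485  r=-2.8685  x^+=5.6113  v^+=0.0190  a^+=-0.9675
step 2: x_pred=4.6764  r=-9.2664  x^+=2.2949  v^+=-4.0133  a^+=-2.4776
step 3: x_pred=-5.8267  r=3.2967  x^+=-4.9794  v^+=-6.5575  a^+=-1.9404
step 4: x_pred=-16.1543  r=10.4543  x^+=-13.4675  v^+=-6.2831  a^+=-0.2366
step 5: x_pred=-22.5620  r=22.3620  x^+=-16.8150  v^+=-0.1778  a^+=3.4077

x_post = -16.8150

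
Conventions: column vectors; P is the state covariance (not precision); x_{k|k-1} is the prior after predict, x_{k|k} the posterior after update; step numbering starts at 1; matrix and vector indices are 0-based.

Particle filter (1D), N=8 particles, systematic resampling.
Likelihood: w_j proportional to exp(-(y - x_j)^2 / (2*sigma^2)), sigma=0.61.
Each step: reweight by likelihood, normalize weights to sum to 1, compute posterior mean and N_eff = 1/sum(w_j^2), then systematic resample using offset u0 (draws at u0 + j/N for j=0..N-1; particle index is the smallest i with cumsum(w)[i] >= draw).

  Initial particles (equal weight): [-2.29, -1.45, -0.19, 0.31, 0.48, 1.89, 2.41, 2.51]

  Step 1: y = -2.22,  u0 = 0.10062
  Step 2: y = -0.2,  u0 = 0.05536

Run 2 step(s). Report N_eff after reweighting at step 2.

step 1: w=[0.6859, 0.3112, 0.0027, 0.0001, 0.0000, 0.0000, 0.0000, 0.0000]  mean=-2.0224  Neff=1.7627  idx=[0, 0, 0, 0, 0, 1, 1, 1]
step 2: w=[0.0074, 0.0074, 0.0074, 0.0074, 0.0074, 0.3210, 0.3210, 0.3210]  mean=-1.4811  Neff=3.2321  idx=[5, 5, 5, 6, 6, 7, 7, 7]

N_eff = 3.2321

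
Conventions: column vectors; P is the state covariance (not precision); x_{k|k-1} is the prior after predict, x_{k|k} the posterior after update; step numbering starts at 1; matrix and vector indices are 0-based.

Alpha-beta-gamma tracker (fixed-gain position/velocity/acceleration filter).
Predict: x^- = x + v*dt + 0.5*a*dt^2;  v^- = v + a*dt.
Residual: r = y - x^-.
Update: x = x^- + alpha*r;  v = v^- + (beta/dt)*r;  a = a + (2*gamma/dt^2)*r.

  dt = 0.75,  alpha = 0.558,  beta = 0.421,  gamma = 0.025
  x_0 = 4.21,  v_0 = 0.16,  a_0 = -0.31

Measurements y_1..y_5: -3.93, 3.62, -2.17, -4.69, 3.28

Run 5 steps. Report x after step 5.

x_post = -1.1460

step 1: x_pred=4.2428  r=-8.1728  x^+=-0.3176  v^+=-4.6602  a^+=-1.0365
step 2: x_pred=-4.1043  r=7.7243  x^+=0.2059  v^+=-1.1016  a^+=-0.3499
step 3: x_pred=-0.7188  r=-1.4512  x^+=-1.5285  v^+=-2.1787  a^+=-0.4789
step 4: x_pred=-3.2972  r=-1.3928  x^+=-4.0744  v^+=-3.3196  a^+=-0.6027
step 5: x_pred=-6.7336  r=10.0136  x^+=-1.1460  v^+=1.8493  a^+=0.2874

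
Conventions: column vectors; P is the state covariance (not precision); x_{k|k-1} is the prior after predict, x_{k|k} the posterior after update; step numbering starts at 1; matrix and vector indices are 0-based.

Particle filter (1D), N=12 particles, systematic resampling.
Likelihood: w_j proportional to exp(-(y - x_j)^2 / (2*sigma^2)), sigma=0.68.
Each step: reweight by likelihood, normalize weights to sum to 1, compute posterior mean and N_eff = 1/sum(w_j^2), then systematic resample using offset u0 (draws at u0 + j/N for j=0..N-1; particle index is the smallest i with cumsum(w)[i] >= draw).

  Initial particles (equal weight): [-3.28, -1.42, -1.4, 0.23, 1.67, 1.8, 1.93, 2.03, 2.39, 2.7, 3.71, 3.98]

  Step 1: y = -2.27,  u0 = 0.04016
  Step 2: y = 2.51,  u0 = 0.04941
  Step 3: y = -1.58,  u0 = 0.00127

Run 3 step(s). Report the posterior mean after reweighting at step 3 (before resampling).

step 1: w=[0.2694, 0.3716, 0.3581, 0.0009, 0.0000, 0.0000, 0.0000, 0.0000, 0.0000, 0.0000, 0.0000, 0.0000]  mean=-1.9123  Neff=2.9509  idx=[0, 0, 0, 1, 1, 1, 1, 1, 2, 2, 2, 2]
step 2: w=[0.0000, 0.0000, 0.0000, 0.1027, 0.1027, 0.1027, 0.1027, 0.1027, 0.1217, 0.1217, 0.1217, 0.1217]  mean=-1.4103  Neff=8.9357  idx=[3, 4, 5, 5, 6, 7, 8, 8, 9, 10, 11, 11]
step 3: w=[0.0836, 0.0836, 0.0836, 0.0836, 0.0836, 0.0836, 0.0830, 0.0830, 0.0830, 0.0830, 0.0830, 0.0830]  mean=-1.4100  Neff=11.9998  idx=[0, 1, 2, 3, 4, 4, 5, 6, 8, 9, 10, 11]

post_mean = -1.4100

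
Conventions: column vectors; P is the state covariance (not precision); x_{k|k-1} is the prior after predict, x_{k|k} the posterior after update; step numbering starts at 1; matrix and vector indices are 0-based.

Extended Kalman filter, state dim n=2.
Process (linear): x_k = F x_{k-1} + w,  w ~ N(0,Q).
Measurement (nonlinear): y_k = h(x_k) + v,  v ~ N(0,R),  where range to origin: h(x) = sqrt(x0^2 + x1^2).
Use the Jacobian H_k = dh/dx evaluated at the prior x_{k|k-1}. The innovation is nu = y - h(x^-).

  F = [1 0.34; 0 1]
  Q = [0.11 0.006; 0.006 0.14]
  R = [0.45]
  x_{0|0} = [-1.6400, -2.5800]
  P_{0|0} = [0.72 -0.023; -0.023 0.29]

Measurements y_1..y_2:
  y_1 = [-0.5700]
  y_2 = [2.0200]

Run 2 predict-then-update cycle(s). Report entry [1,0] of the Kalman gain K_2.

step 1: x^-=[-2.5172, -2.5800]  P^-=[0.8479 0.0816; 0.0816 0.4300]  H_jac=[-0.6983 -0.7158]  S=[1.1654]  K=[-0.5582; -0.3130]  nu=[-4.1745]  x^+=[-0.1869, -1.2734]  P^+=[0.4848 -0.1220; -0.1220 0.3158]
step 2: x^-=[-0.6199, -1.2734]  P^-=[0.5483 -0.0086; -0.0086 0.4558]  H_jac=[-0.4377 -0.8991]  S=[0.9167]  K=[-0.2533; -0.4429]  nu=[0.6038]  x^+=[-0.7728, -1.5408]  P^+=[0.4895 -0.1115; -0.1115 0.2760]

K[1,0] = -0.4429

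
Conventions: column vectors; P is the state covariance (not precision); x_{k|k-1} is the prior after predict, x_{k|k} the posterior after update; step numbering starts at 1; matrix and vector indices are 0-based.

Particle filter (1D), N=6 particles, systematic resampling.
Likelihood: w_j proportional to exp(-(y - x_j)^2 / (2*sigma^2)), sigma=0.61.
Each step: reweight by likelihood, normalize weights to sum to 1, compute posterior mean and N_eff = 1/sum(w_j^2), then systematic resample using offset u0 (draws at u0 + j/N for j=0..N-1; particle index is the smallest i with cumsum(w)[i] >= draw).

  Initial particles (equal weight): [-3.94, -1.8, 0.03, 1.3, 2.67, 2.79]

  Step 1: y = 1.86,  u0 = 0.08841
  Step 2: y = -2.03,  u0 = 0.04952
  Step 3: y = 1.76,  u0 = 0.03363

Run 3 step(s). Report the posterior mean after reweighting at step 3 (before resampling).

step 1: w=[0.0000, 0.0000, 0.0080, 0.4706, 0.2970, 0.2244]  mean=2.0311  Neff=2.7768  idx=[3, 3, 3, 4, 4, 5]
step 2: w=[0.3333, 0.3333, 0.3333, 0.0000, 0.0000, 0.0000]  mean=1.3000  Neff=3.0000  idx=[0, 0, 1, 1, 2, 2]
step 3: w=[0.1667, 0.1667, 0.1667, 0.1667, 0.1667, 0.1667]  mean=1.3000  Neff=6.0000  idx=[0, 1, 2, 3, 4, 5]

post_mean = 1.3000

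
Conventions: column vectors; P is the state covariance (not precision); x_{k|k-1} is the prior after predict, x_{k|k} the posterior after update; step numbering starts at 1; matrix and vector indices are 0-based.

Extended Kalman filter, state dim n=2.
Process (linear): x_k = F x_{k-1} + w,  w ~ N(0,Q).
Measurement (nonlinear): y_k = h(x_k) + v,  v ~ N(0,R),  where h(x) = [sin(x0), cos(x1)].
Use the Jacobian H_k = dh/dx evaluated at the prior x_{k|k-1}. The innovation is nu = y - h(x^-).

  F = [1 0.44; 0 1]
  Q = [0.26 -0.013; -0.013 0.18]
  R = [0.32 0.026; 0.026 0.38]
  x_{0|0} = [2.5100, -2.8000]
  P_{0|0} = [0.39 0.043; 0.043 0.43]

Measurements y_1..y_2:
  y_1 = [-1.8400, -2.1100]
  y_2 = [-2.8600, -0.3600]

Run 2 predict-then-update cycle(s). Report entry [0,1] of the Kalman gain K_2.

step 1: x^-=[1.2780, -2.8000]  P^-=[0.7711 0.2192; 0.2192 0.6100]  H_jac=[0.2886 0.0000; 0.0000 0.3350]  S=[0.3842 0.0472; 0.0472 0.4485]  K=[0.5664 0.1041; 0.1101 0.4441]  nu=[-2.7974, -1.1678]  x^+=[-0.4282, -3.6266]  P^+=[0.6374 0.1621; 0.1621 0.5123]
step 2: x^-=[-2.0239, -3.6266]  P^-=[1.1392 0.3745; 0.3745 0.6923]  H_jac=[-0.4377 0.0000; 0.0000 -0.4662]  S=[0.5383 0.1024; 0.1024 0.5305]  K=[-0.8967 -0.1560; -0.1960 -0.5706]  nu=[-1.9609, 0.5247]  x^+=[-0.3474, -3.5417]  P^+=[0.6648 0.1771; 0.1771 0.4760]

K[0,1] = -0.1560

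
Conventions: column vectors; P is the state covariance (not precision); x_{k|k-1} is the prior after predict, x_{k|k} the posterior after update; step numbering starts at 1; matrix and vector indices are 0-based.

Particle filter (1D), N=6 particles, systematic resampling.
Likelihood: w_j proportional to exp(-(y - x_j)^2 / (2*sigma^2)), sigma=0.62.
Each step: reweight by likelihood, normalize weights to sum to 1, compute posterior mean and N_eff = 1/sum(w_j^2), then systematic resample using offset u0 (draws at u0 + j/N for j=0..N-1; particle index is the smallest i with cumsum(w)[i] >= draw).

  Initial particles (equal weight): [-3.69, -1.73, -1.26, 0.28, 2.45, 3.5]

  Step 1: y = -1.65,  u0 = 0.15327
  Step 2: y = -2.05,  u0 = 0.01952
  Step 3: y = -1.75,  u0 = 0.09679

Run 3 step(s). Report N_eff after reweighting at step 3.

N_eff = 5.8868

step 1: w=[0.0024, 0.5435, 0.4497, 0.0043, 0.0000, 0.0000]  mean=-1.5148  Neff=2.0093  idx=[1, 1, 1, 2, 2, 2]
step 2: w=[0.2211, 0.2211, 0.2211, 0.1122, 0.1122, 0.1122]  mean=-1.5718  Neff=5.4209  idx=[0, 0, 1, 2, 3, 4]
step 3: w=[0.1830, 0.1830, 0.1830, 0.1830, 0.1340, 0.1340]  mean=-1.6041  Neff=5.8868  idx=[0, 1, 2, 3, 4, 5]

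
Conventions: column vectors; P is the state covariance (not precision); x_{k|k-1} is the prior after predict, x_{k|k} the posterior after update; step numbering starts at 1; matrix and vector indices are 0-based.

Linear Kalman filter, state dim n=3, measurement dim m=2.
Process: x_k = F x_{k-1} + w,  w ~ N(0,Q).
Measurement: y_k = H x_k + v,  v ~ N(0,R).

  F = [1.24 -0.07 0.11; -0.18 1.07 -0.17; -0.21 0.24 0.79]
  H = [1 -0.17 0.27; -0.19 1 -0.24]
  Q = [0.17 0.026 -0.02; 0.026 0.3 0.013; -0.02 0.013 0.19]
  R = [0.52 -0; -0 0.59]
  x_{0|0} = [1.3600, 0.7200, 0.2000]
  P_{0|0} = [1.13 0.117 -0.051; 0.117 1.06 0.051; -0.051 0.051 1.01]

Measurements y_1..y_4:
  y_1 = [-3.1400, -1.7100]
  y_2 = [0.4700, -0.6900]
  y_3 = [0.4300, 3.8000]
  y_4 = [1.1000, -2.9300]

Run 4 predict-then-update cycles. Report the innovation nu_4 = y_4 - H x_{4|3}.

step 1: x^-=[1.6580, 0.4916, 0.0452]  P^-=[1.8899 -0.1494 -0.2580; -0.1494 1.5127 0.2074; -0.2580 0.2074 0.9557]  S=[2.4157 -0.6928; -0.6928 2.1596]  K=[0.7761 0.0422; 0.0583 0.7092; -0.0121 0.0086]  nu=[-4.7266, -1.8757]  x^+=[-2.0895, -1.1141, 0.0862]  P^+=[0.4763 0.0598 -0.2318; 0.0598 0.4755 0.1903; -0.2318 0.1903 0.9550]
step 2: x^-=[-2.5035, -0.8306, 0.2395]  P^-=[0.8397 0.0244 -0.2776; 0.0244 0.7810 0.1866; -0.2776 0.1866 0.9775]  S=[1.2783 -0.1916; -0.1916 1.3334]  K=[0.6003 0.0349; 0.0377 0.5540; -0.0358 -0.0016]  nu=[2.7676, -0.2775]  x^+=[-0.8518, -0.8801, 0.1410]  P^+=[0.3855 0.0337 -0.2505; 0.0337 0.3778 0.1857; -0.2505 0.1857 0.9759]
step 3: x^-=[-0.9791, -0.8124, 0.0790]  P^-=[0.6994 0.0204 -0.2764; 0.0204 0.6774 0.1606; -0.2764 0.1606 0.9879]  S=[1.1401 -0.1606; -0.1606 1.2396]  K=[0.5498 0.0340; 0.0276 0.5159; -0.0358 -0.0240]  nu=[1.2497, 4.4453]  x^+=[-0.1411, 1.5152, -0.0724]  P^+=[0.3594 0.0271 -0.2553; 0.0271 0.3513 0.1740; -0.2553 0.1740 0.9860]
step 4: x^-=[-0.2890, 1.6590, 0.3361]  P^-=[0.6592 0.0187 -0.2745; 0.0187 0.6530 0.1443; -0.2745 0.1443 0.9894]  S=[1.1024 -0.1563; -0.1563 1.2224]  K=[0.5328 0.0348; 0.0233 0.5059; -0.0343 -0.0380]  nu=[1.5802, -4.5633]  x^+=[0.3940, -0.6128, 0.4550]  P^+=[0.3506 0.0257 -0.2561; 0.0257 0.3432 0.1658; -0.2561 0.1658 0.9867]

innov = [1.5802, -4.5633]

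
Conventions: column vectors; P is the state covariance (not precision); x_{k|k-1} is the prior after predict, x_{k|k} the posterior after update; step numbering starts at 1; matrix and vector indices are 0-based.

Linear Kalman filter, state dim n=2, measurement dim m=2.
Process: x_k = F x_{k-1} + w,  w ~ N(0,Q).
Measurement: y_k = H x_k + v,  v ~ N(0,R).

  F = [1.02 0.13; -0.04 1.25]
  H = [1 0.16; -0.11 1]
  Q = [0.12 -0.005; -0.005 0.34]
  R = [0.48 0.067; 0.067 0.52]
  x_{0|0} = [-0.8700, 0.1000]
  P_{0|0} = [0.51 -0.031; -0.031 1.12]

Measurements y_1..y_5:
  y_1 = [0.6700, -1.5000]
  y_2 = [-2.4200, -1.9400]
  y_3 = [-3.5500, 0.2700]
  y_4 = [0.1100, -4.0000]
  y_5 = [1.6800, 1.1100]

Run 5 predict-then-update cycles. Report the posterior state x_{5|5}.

x_post = [-0.1551, -0.5303]

step 1: x^-=[-0.8744, 0.1598]  P^-=[0.6613 0.1168; 0.1168 2.0939]  S=[1.2323 0.4441; 0.4441 2.5962]  K=[0.5815 -0.0825; 0.0829 0.7874]  nu=[1.5188, -1.7560]  x^+=[0.1537, -1.0969]  P^+=[0.2695 0.0257; 0.0257 0.4178]
step 2: x^-=[0.0142, -1.3772]  P^-=[0.4143 0.0846; 0.0846 0.9907]  S=[0.9467 0.2630; 0.2630 1.4971]  K=[0.4675 -0.0561; 0.0785 0.6417]  nu=[-2.2138, -0.5612]  x^+=[-0.9892, -1.9111]  P^+=[0.2165 0.0260; 0.0260 0.3418]
step 3: x^-=[-1.2575, -2.3493]  P^-=[0.3579 0.0747; 0.0747 0.8718]  S=[0.8841 0.2405; 0.2405 1.3797]  K=[0.4318 -0.0497; 0.0756 0.6128]  nu=[-1.9167, 2.4810]  x^+=[-2.2084, -0.9739]  P^+=[0.1999 0.0251; 0.0251 0.3265]
step 4: x^-=[-2.3791, -1.1290]  P^-=[0.3402 0.0718; 0.0718 0.8479]  S=[0.8649 0.2357; 0.2357 1.3562]  K=[0.4196 -0.0476; 0.0745 0.6064]  nu=[2.6698, -3.1327]  x^+=[-1.1097, -2.8297]  P^+=[0.1943 0.0247; 0.0247 0.3230]
step 5: x^-=[-1.4998, -3.4928]  P^-=[0.3341 0.0710; 0.0710 0.8426]  S=[0.8584 0.2348; 0.2348 1.3510]  K=[0.4153 -0.0468; 0.0743 0.6050]  nu=[3.7386, 4.4378]  x^+=[-0.1551, -0.5303]  P^+=[0.1923 0.0246; 0.0246 0.3223]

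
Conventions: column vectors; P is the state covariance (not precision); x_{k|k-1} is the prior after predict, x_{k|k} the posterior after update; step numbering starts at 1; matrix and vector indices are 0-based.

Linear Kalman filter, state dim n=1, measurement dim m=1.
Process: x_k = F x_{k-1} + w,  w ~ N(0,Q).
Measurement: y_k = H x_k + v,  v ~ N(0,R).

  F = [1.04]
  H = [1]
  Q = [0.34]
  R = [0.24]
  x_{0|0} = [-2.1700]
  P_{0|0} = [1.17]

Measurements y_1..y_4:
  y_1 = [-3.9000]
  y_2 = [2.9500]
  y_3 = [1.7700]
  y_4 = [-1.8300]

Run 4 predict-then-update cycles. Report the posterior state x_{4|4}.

step 1: x^-=[-2.2568]  P^-=[1.6055]  S=[1.8455]  K=[0.8700]  nu=[-1.6432]  x^+=[-3.6863]  P^+=[0.2088]
step 2: x^-=[-3.8338]  P^-=[0.5658]  S=[0.8058]  K=[0.7022]  nu=[6.7838]  x^+=[0.9296]  P^+=[0.1685]
step 3: x^-=[0.9668]  P^-=[0.5223]  S=[0.7623]  K=[0.6852]  nu=[0.8032]  x^+=[1.5171]  P^+=[0.1644]
step 4: x^-=[1.5778]  P^-=[0.5179]  S=[0.7579]  K=[0.6833]  nu=[-3.4078]  x^+=[-0.7508]  P^+=[0.1640]

x_post = [-0.7508]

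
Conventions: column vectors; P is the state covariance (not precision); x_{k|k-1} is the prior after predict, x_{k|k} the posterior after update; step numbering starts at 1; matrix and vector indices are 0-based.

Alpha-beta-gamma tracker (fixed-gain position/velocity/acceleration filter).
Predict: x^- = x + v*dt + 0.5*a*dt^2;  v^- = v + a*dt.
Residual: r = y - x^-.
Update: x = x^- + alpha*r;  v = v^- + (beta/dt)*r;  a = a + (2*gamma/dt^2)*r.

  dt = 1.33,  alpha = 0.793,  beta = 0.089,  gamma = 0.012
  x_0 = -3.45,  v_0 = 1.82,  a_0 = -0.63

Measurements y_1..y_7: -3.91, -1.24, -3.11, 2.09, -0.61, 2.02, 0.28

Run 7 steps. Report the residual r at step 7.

step 1: x_pred=-1.5866  r=-2.3234  x^+=-3.4291  v^+=0.8266  a^+=-0.6615
step 2: x_pred=-2.9147  r=1.6747  x^+=-1.5867  v^+=0.0589  a^+=-0.6388
step 3: x_pred=-2.0734  r=-1.0366  x^+=-2.8954  v^+=-0.8601  a^+=-0.6529
step 4: x_pred=-4.6168  r=6.7068  x^+=0.7017  v^+=-1.2796  a^+=-0.5619
step 5: x_pred=-1.4971  r=0.8871  x^+=-0.7936  v^+=-1.9675  a^+=-0.5498
step 6: x_pred=-3.8968  r=5.9168  x^+=0.7952  v^+=-2.3029  a^+=-0.4696
step 7: x_pred=-2.6829  r=2.9629  x^+=-0.3333  v^+=-2.7291  a^+=-0.4294

resid = 2.9629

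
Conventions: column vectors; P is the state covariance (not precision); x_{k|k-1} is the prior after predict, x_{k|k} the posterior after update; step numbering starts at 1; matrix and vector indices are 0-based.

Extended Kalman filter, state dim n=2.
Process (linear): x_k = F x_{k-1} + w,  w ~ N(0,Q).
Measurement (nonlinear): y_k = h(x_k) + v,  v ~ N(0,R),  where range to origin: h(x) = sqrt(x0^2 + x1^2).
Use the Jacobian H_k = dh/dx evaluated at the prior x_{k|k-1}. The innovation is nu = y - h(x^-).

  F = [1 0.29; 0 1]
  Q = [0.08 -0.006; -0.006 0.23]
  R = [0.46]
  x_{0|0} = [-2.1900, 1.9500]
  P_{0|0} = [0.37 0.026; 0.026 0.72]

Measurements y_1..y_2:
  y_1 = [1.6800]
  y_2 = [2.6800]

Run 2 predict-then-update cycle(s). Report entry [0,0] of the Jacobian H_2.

H_jac[0,0] = -0.5911

step 1: x^-=[-1.6245, 1.9500]  P^-=[0.5256 0.2288; 0.2288 0.9500]  H_jac=[-0.6401 0.7683]  S=[1.0111]  K=[-0.1589; 0.5770]  nu=[-0.8580]  x^+=[-1.4882, 1.4549]  P^+=[0.5001 0.3215; 0.3215 0.6133]
step 2: x^-=[-1.0663, 1.4549]  P^-=[0.8182 0.4934; 0.4934 0.8433]  H_jac=[-0.5911 0.8066]  S=[0.8241]  K=[-0.1040; 0.4715]  nu=[0.8762]  x^+=[-1.1574, 1.8680]  P^+=[0.8092 0.5338; 0.5338 0.6601]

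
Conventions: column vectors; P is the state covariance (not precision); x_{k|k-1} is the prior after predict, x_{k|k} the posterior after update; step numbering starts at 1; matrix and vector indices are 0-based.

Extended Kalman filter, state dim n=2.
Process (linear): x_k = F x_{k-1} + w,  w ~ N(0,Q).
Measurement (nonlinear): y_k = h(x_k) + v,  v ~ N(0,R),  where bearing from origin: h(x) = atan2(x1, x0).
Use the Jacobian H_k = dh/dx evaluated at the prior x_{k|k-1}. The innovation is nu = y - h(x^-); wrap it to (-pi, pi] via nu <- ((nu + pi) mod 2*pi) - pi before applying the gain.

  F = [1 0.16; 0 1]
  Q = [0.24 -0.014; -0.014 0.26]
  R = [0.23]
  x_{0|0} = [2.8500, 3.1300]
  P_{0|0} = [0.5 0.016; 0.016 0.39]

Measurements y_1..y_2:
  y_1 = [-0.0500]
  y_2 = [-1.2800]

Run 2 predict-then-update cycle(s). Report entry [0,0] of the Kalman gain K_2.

K[0,0] = -0.3204

step 1: x^-=[3.3508, 3.1300]  P^-=[0.7551 0.0644; 0.0644 0.6500]  H_jac=[-0.1489 0.1594]  S=[0.2602]  K=[-0.3926; 0.3613]  nu=[-0.8013]  x^+=[3.6654, 2.8405]  P^+=[0.7150 0.1013; 0.1013 0.6160]
step 2: x^-=[4.1199, 2.8405]  P^-=[1.0032 0.1859; 0.1859 0.8760]  H_jac=[-0.1134 0.1645]  S=[0.2597]  K=[-0.3204; 0.4738]  nu=[-1.8836]  x^+=[4.7235, 1.9480]  P^+=[0.9765 0.2253; 0.2253 0.8177]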